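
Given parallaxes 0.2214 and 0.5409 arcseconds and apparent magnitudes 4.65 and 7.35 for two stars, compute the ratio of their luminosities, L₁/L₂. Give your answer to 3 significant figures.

L₁/L₂ = 71.8

d₁ = 1/p₁ = 1/0.2214″ = 4.5167 pc; d₂ = 1/p₂ = 1/0.5409″ = 1.8488 pc.
M₁ = m₁ − 5 log₁₀ d₁ + 5 = 4.65 − 3.2741 + 5 = 6.3759.
M₂ = 7.35 − 1.3344 + 5 = 11.0156.
L₁/L₂ = 10^(0.4(M₂ − M₁)) = 10^(0.4 × 4.6397) = 10^1.85588 = 71.76.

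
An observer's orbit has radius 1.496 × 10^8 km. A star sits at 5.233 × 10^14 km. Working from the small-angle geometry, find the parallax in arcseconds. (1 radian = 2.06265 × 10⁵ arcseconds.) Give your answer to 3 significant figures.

0.0590 arcsec

θ ≈ B/d = (1.496 × 10^8) / (5.233 × 10^14) = 2.8588 × 10^-7 rad.
In arcseconds: 2.8588 × 10^-7 × 206265 = 0.058967″.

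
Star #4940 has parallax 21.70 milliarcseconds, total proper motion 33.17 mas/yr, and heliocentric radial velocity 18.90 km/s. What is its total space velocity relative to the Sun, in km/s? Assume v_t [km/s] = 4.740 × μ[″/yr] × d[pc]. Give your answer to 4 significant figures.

20.24 km/s

d = 1/p = 1/0.02170″ = 46.083 pc.
μ = 33.17 mas/yr = 0.03317 ″/yr.
v_t = 4.740 μ d = 4.740 × 0.03317 × 46.083 = 7.2454 km/s.
v = √(v_r² + v_t²) = √(18.90² + 7.2454²) = √409.706 = 20.241 km/s.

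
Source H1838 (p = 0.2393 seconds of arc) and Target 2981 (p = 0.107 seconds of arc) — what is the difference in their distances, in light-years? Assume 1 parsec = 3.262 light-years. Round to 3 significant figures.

16.9 ly

d_A = 1/0.2393″ = 4.1789 pc; d_B = 1/0.1070″ = 9.3458 pc.
|d_B − d_A| = |9.3458 − 4.1789| = 5.1669 pc = 5.1669 × 3.262 ly = 16.854 ly.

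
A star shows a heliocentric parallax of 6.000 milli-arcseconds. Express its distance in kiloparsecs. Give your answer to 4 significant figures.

0.1667 kpc

p = 6.000 milli-arcseconds = 0.006000 arcsec.
d = 1/p = 1/0.006000 = 166.67 pc.
= 0.16667 kpc.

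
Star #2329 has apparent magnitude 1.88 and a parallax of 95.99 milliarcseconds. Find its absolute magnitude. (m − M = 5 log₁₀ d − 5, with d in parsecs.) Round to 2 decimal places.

d = 1/p = 1/0.09599″ = 10.418 pc.
m − M = 5 log₁₀(10.418) − 5 = 5.0889 − 5 = 0.0889.
M = m − (m − M) = 1.88 − 0.0889 = 1.79.

M = 1.79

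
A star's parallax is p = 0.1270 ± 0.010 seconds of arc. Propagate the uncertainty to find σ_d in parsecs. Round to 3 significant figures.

d = 1/p, so σ_d = σ_p / p².
σ_d = 0.0100 / (0.1270)² = 0.0100 / 0.016129 = 0.62 pc.

0.620 pc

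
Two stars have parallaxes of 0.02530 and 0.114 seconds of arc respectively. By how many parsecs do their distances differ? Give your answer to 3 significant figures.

30.8 pc

d_A = 1/0.02530″ = 39.526 pc; d_B = 1/0.1140″ = 8.7719 pc.
|d_B − d_A| = |8.7719 − 39.526| = 30.754 pc.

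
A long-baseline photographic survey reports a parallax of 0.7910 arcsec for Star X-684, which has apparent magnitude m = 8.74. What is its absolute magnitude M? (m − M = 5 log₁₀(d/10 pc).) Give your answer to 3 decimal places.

M = 13.231

d = 1/p = 1/0.7910″ = 1.2642 pc.
m − M = 5 log₁₀(1.2642) − 5 = 0.5091 − 5 = -4.4909.
M = m − (m − M) = 8.74 − (-4.4909) = 13.231.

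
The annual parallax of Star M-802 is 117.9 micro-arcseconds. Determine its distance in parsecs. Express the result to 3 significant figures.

p = 117.9 micro-arcseconds = 0.0001179 arcsec.
d = 1/p = 1/0.0001179 = 8481.8 pc.

8480 pc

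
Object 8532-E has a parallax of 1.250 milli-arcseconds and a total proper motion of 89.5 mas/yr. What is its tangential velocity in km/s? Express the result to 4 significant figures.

339.4 km/s

d = 1/p = 1/0.001250″ = 800 pc.
μ = 89.5 mas/yr = 0.0895 ″/yr.
v_t = 4.74 × μ × d = 4.74 × 0.0895 × 800 = 339.38 km/s.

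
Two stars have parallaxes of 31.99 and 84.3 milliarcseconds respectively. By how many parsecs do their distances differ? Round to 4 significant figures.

19.40 pc

d_A = 1/0.03199″ = 31.26 pc; d_B = 1/0.08430″ = 11.862 pc.
|d_B − d_A| = |11.862 − 31.26| = 19.398 pc.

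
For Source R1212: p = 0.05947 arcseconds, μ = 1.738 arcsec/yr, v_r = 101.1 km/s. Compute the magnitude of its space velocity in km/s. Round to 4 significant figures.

171.5 km/s

d = 1/p = 1/0.05947″ = 16.815 pc.
v_t = 4.740 μ d = 4.740 × 1.738 × 16.815 = 138.52 km/s.
v = √(v_r² + v_t²) = √(101.1² + 138.52²) = √29409 = 171.49 km/s.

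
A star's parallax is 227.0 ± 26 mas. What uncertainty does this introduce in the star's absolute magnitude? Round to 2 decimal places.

σ_M = 0.25 mag

M = m − 5 log₁₀ d + 5 = m + 5 log₁₀ p + 5, so ∂M/∂p = 5/(p ln 10).
σ_M = (5/ln 10) · (σ_p/p) = 2.1715 × 26/227.0 = 2.1715 × 0.11454 = 0.24872.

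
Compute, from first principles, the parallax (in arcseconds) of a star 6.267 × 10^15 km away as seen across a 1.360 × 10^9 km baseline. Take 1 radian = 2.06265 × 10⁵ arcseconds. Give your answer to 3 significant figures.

θ ≈ B/d = (1.360 × 10^9) / (6.267 × 10^15) = 2.1701 × 10^-7 rad.
In arcseconds: 2.1701 × 10^-7 × 206265 = 0.044762″.

0.0448 arcsec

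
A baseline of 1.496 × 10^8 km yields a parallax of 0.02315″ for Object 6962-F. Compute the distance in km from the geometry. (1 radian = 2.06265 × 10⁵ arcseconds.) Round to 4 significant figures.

1.333 × 10^15 km

θ = 0.02315″ = 0.02315/206265 = 1.1223 × 10^-7 rad.
d = B/θ = (1.496 × 10^8) / (1.1223 × 10^-7) = 1.3330 × 10^15 km.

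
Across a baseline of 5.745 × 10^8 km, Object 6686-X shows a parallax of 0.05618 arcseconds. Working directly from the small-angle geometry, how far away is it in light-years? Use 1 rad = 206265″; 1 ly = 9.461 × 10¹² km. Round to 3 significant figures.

223 ly

θ = 0.05618″ = 0.05618/206265 = 2.7237 × 10^-7 rad.
d = B/θ = (5.745 × 10^8) / (2.7237 × 10^-7) = 2.1093 × 10^15 km = (2.1093 × 10^15) / (9.461 × 10^12) ly = 222.95 ly.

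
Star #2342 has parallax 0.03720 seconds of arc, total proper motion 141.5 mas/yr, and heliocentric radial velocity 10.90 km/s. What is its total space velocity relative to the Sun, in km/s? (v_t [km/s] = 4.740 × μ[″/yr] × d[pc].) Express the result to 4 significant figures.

d = 1/p = 1/0.03720″ = 26.882 pc.
μ = 141.5 mas/yr = 0.1415 ″/yr.
v_t = 4.740 μ d = 4.740 × 0.1415 × 26.882 = 18.03 km/s.
v = √(v_r² + v_t²) = √(10.90² + 18.03²) = √443.891 = 21.069 km/s.

21.07 km/s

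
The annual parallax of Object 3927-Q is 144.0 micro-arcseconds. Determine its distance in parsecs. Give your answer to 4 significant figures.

6944 pc

p = 144.0 micro-arcseconds = 0.0001440 arcsec.
d = 1/p = 1/0.0001440 = 6944.4 pc.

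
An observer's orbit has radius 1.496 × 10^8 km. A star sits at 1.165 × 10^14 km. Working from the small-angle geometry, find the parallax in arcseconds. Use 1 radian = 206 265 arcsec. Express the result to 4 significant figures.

θ ≈ B/d = (1.496 × 10^8) / (1.165 × 10^14) = 1.2841 × 10^-6 rad.
In arcseconds: 1.2841 × 10^-6 × 206265 = 0.26486″.

0.2649 arcsec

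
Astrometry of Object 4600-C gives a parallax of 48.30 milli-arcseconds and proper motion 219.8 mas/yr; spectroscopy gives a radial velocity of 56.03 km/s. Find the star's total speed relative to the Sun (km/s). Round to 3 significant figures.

d = 1/p = 1/0.04830″ = 20.704 pc.
μ = 219.8 mas/yr = 0.2198 ″/yr.
v_t = 4.740 μ d = 4.740 × 0.2198 × 20.704 = 21.571 km/s.
v = √(v_r² + v_t²) = √(56.03² + 21.571²) = √3604.67 = 60.039 km/s.

60.0 km/s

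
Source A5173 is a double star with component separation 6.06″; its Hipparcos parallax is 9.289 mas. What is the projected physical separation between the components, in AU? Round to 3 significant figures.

652 AU

d = 1/p = 1/0.009289″ = 107.65 pc.
At distance d (pc), an angle of θ arcsec spans θ·d AU: s = 6.06 × 107.65 = 652.36 AU.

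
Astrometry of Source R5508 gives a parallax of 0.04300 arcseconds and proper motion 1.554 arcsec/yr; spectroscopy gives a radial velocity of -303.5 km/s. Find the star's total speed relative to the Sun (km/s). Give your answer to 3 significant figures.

349 km/s

d = 1/p = 1/0.04300″ = 23.256 pc.
v_t = 4.740 μ d = 4.740 × 1.554 × 23.256 = 171.3 km/s.
v = √(v_r² + v_t²) = √((-303.5)² + 171.3²) = √121456 = 348.51 km/s.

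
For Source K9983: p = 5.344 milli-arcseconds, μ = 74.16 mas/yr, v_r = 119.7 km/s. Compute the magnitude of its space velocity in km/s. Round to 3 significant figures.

d = 1/p = 1/0.005344″ = 187.13 pc.
μ = 74.16 mas/yr = 0.07416 ″/yr.
v_t = 4.740 μ d = 4.740 × 0.07416 × 187.13 = 65.78 km/s.
v = √(v_r² + v_t²) = √(119.7² + 65.78²) = √18655.1 = 136.58 km/s.

137 km/s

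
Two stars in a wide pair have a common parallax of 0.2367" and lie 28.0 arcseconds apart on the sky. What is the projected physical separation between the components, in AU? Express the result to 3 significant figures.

d = 1/p = 1/0.2367″ = 4.2248 pc.
At distance d (pc), an angle of θ arcsec spans θ·d AU: s = 28.0 × 4.2248 = 118.29 AU.

118 AU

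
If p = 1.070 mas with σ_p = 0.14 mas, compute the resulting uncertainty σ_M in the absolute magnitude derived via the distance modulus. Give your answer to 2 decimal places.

M = m − 5 log₁₀ d + 5 = m + 5 log₁₀ p + 5, so ∂M/∂p = 5/(p ln 10).
σ_M = (5/ln 10) · (σ_p/p) = 2.1715 × 0.14/1.070 = 2.1715 × 0.13084 = 0.28412.

σ_M = 0.28 mag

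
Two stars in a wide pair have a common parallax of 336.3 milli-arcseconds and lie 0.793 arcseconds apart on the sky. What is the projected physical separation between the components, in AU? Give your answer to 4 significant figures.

d = 1/p = 1/0.3363″ = 2.9735 pc.
At distance d (pc), an angle of θ arcsec spans θ·d AU: s = 0.793 × 2.9735 = 2.358 AU.

2.358 AU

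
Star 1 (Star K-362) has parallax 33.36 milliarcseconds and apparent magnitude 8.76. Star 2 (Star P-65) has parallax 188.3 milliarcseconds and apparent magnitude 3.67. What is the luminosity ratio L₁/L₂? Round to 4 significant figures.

d₁ = 1/p₁ = 1/0.03336″ = 29.976 pc; d₂ = 1/p₂ = 1/0.1883″ = 5.3107 pc.
M₁ = m₁ − 5 log₁₀ d₁ + 5 = 8.76 − 7.3839 + 5 = 6.3761.
M₂ = 3.67 − 3.6258 + 5 = 5.0442.
L₁/L₂ = 10^(0.4(M₂ − M₁)) = 10^(0.4 × (-1.3319)) = 10^(-0.53276) = 0.29325.

L₁/L₂ = 0.2933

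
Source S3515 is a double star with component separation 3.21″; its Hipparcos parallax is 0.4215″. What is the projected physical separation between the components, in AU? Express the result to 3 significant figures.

d = 1/p = 1/0.4215″ = 2.3725 pc.
At distance d (pc), an angle of θ arcsec spans θ·d AU: s = 3.21 × 2.3725 = 7.6157 AU.

7.62 AU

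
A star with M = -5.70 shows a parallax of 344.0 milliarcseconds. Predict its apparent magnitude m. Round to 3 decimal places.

m = -8.383

d = 1/p = 1/0.3440″ = 2.907 pc.
m − M = 5 log₁₀ d − 5 = 5 log₁₀(2.907) − 5 = 2.3172 − 5 = -2.6828.
m = M + (m − M) = -5.70 + (-2.6828) = -8.383.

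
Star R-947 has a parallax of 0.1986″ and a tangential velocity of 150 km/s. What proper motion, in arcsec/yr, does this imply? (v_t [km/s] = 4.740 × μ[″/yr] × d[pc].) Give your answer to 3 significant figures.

6.28 arcsec/yr

d = 1/p = 1/0.1986″ = 5.0352 pc.
μ = v_t / (4.74 d) = 150 / (4.74 × 5.0352) = 150 / 23.867 = 6.2848 ″/yr.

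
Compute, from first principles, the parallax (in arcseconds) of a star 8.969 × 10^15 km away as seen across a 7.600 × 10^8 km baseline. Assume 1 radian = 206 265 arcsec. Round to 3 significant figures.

θ ≈ B/d = (7.600 × 10^8) / (8.969 × 10^15) = 8.4736 × 10^-8 rad.
In arcseconds: 8.4736 × 10^-8 × 206265 = 0.017478″.

0.0175 arcsec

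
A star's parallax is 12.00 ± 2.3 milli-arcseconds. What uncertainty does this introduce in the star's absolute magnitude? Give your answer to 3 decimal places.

σ_M = 0.416 mag

M = m − 5 log₁₀ d + 5 = m + 5 log₁₀ p + 5, so ∂M/∂p = 5/(p ln 10).
σ_M = (5/ln 10) · (σ_p/p) = 2.1715 × 2.3/12.00 = 2.1715 × 0.19167 = 0.41621.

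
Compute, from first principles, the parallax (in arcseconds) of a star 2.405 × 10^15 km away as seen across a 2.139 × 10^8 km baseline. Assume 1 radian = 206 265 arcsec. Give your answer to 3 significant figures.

0.0183 arcsec

θ ≈ B/d = (2.139 × 10^8) / (2.405 × 10^15) = 8.8940 × 10^-8 rad.
In arcseconds: 8.8940 × 10^-8 × 206265 = 0.018345″.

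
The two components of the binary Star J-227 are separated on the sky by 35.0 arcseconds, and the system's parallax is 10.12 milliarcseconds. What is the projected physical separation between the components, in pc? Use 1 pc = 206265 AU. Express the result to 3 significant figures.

d = 1/p = 1/0.01012″ = 98.814 pc.
At distance d (pc), an angle of θ arcsec spans θ·d AU: s = 35.0 × 98.814 = 3458.5 AU.
= 3458.5 / 206265 = 0.016767 pc.

0.0168 pc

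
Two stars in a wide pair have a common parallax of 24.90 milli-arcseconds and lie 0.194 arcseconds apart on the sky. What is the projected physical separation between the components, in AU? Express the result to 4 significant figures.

d = 1/p = 1/0.02490″ = 40.161 pc.
At distance d (pc), an angle of θ arcsec spans θ·d AU: s = 0.194 × 40.161 = 7.7912 AU.

7.791 AU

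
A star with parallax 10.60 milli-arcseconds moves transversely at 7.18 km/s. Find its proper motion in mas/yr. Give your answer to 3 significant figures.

16.1 mas/yr

d = 1/p = 1/0.01060″ = 94.34 pc.
μ = v_t / (4.74 d) = 7.18 / (4.74 × 94.34) = 7.18 / 447.17 = 0.016057 ″/yr = 16.057 mas/yr.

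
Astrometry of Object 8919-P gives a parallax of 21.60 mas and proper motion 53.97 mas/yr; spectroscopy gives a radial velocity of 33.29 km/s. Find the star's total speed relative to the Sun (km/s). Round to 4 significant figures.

35.33 km/s

d = 1/p = 1/0.02160″ = 46.296 pc.
μ = 53.97 mas/yr = 0.05397 ″/yr.
v_t = 4.740 μ d = 4.740 × 0.05397 × 46.296 = 11.843 km/s.
v = √(v_r² + v_t²) = √(33.29² + 11.843²) = √1248.48 = 35.334 km/s.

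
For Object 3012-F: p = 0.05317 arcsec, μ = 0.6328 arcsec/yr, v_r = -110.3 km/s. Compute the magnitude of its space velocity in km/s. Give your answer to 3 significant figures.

124 km/s

d = 1/p = 1/0.05317″ = 18.808 pc.
v_t = 4.740 μ d = 4.740 × 0.6328 × 18.808 = 56.414 km/s.
v = √(v_r² + v_t²) = √((-110.3)² + 56.414²) = √15348.6 = 123.89 km/s.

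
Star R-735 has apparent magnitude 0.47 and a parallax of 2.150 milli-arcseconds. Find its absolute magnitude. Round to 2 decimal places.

M = -7.87

d = 1/p = 1/0.002150″ = 465.12 pc.
m − M = 5 log₁₀(465.12) − 5 = 13.3378 − 5 = 8.3378.
M = m − (m − M) = 0.47 − 8.3378 = -7.87.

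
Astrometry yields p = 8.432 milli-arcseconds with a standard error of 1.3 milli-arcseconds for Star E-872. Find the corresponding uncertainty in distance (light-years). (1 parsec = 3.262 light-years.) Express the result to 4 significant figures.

d = 1/p, so σ_d = σ_p / p².
σ_d = 0.00130 / (0.008432)² = 0.00130 / 0.000071099 = 18.284 pc = 18.284 × 3.262 ly = 59.642 ly.

59.64 ly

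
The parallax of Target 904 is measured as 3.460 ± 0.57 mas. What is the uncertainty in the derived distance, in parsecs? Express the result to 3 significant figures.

47.6 pc

d = 1/p, so σ_d = σ_p / p².
σ_d = 0.000570 / (0.003460)² = 0.000570 / 0.000011972 = 47.611 pc.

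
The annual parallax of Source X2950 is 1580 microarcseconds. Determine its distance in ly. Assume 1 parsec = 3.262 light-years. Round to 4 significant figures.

2065 ly

p = 1580 microarcseconds = 0.001580 arcsec.
d = 1/p = 1/0.001580 = 632.91 pc.
In light-years: 632.91 × 3.262 = 2064.6 ly.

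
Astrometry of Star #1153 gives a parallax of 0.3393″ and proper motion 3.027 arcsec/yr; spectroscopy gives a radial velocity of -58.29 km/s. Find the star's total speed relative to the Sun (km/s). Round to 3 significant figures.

72.0 km/s

d = 1/p = 1/0.3393″ = 2.9472 pc.
v_t = 4.740 μ d = 4.740 × 3.027 × 2.9472 = 42.286 km/s.
v = √(v_r² + v_t²) = √((-58.29)² + 42.286²) = √5185.83 = 72.013 km/s.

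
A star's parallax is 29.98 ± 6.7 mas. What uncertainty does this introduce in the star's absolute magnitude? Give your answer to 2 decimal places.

σ_M = 0.49 mag

M = m − 5 log₁₀ d + 5 = m + 5 log₁₀ p + 5, so ∂M/∂p = 5/(p ln 10).
σ_M = (5/ln 10) · (σ_p/p) = 2.1715 × 6.7/29.98 = 2.1715 × 0.22348 = 0.48529.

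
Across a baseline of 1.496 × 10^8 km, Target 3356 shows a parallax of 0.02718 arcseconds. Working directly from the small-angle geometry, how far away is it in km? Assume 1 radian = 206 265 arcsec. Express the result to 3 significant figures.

1.14 × 10^15 km

θ = 0.02718″ = 0.02718/206265 = 1.3177 × 10^-7 rad.
d = B/θ = (1.496 × 10^8) / (1.3177 × 10^-7) = 1.1353 × 10^15 km.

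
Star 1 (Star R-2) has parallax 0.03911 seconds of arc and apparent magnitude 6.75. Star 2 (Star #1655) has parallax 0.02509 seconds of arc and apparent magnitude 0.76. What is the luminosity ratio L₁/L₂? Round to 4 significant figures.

d₁ = 1/p₁ = 1/0.03911″ = 25.569 pc; d₂ = 1/p₂ = 1/0.02509″ = 39.857 pc.
M₁ = m₁ − 5 log₁₀ d₁ + 5 = 6.75 − 7.0386 + 5 = 4.7114.
M₂ = 0.76 − 8.0025 + 5 = -2.2425.
L₁/L₂ = 10^(0.4(M₂ − M₁)) = 10^(0.4 × (-6.9539)) = 10^(-2.78156) = 0.0016536.

L₁/L₂ = 0.001654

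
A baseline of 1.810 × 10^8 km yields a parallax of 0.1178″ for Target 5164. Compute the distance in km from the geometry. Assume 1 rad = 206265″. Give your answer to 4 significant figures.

θ = 0.1178″ = 0.1178/206265 = 5.7111 × 10^-7 rad.
d = B/θ = (1.810 × 10^8) / (5.7111 × 10^-7) = 3.1693 × 10^14 km.

3.169 × 10^14 km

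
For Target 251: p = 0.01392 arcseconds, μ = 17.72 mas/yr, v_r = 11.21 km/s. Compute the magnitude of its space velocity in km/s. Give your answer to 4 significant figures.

12.73 km/s

d = 1/p = 1/0.01392″ = 71.839 pc.
μ = 17.72 mas/yr = 0.01772 ″/yr.
v_t = 4.740 μ d = 4.740 × 0.01772 × 71.839 = 6.034 km/s.
v = √(v_r² + v_t²) = √(11.21² + 6.034²) = √162.073 = 12.731 km/s.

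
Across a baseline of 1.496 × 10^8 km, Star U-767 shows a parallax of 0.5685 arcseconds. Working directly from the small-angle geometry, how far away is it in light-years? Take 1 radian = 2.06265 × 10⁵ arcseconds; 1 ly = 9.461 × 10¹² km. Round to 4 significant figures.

5.737 ly

θ = 0.5685″ = 0.5685/206265 = 2.7562 × 10^-6 rad.
d = B/θ = (1.496 × 10^8) / (2.7562 × 10^-6) = 5.4278 × 10^13 km = (5.4278 × 10^13) / (9.461 × 10^12) ly = 5.737 ly.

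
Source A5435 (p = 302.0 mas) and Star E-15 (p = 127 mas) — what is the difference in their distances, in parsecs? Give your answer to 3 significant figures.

d_A = 1/0.3020″ = 3.3113 pc; d_B = 1/0.1270″ = 7.874 pc.
|d_B − d_A| = |7.874 − 3.3113| = 4.5627 pc.

4.56 pc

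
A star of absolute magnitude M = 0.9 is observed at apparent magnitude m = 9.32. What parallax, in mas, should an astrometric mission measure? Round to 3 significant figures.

2.07 mas

m − M = 9.32 − 0.9 = 8.42.
d = 10^((m−M)/5 + 1) = 10^2.684 = 483.06 pc.
p = 1/d = 1/483.06 = 0.0020701 arcsec = 2.0701 mas.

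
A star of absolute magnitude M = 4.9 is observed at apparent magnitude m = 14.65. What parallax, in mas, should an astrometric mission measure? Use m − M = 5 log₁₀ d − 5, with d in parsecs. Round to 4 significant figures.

m − M = 14.65 − 4.9 = 9.75.
d = 10^((m−M)/5 + 1) = 10^2.950 = 891.25 pc.
p = 1/d = 1/891.25 = 0.001122 arcsec = 1.122 mas.

1.122 mas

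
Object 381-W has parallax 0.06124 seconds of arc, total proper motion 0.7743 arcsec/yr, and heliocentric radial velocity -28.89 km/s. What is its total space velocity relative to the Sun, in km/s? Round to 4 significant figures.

d = 1/p = 1/0.06124″ = 16.329 pc.
v_t = 4.740 μ d = 4.740 × 0.7743 × 16.329 = 59.93 km/s.
v = √(v_r² + v_t²) = √((-28.89)² + 59.93²) = √4426.24 = 66.53 km/s.

66.53 km/s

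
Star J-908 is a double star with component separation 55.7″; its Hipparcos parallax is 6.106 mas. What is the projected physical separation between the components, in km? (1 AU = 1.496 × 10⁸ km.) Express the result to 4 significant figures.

1.365 × 10^12 km

d = 1/p = 1/0.006106″ = 163.77 pc.
At distance d (pc), an angle of θ arcsec spans θ·d AU: s = 55.7 × 163.77 = 9122 AU.
= 9122 × 1.496 × 10⁸ km = 1.3647 × 10^12 km.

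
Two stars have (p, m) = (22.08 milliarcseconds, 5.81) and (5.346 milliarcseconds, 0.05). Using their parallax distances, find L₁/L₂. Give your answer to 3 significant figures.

d₁ = 1/p₁ = 1/0.02208″ = 45.29 pc; d₂ = 1/p₂ = 1/0.005346″ = 187.06 pc.
M₁ = m₁ − 5 log₁₀ d₁ + 5 = 5.81 − 8.2800 + 5 = 2.5300.
M₂ = 0.05 − 11.3599 + 5 = -6.3099.
L₁/L₂ = 10^(0.4(M₂ − M₁)) = 10^(0.4 × (-8.8399)) = 10^(-3.53596) = 0.0002911.

L₁/L₂ = 0.000291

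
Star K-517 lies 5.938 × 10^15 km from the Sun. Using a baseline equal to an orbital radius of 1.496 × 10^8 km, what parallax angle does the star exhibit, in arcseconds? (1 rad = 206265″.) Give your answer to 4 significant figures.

0.005197 arcsec

θ ≈ B/d = (1.496 × 10^8) / (5.938 × 10^15) = 2.5194 × 10^-8 rad.
In arcseconds: 2.5194 × 10^-8 × 206265 = 0.0051966″.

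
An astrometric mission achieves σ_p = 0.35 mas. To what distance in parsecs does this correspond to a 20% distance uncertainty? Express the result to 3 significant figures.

571 pc

σ_d/d = σ_p/p, so the condition is σ_p/p ≤ 0.20, i.e. p ≥ σ_p/0.20.
p_min = 0.35/0.20 = 1.75 mas = 0.00175 arcsec.
d_max = 1/p_min = 1/0.00175 = 571.43 pc.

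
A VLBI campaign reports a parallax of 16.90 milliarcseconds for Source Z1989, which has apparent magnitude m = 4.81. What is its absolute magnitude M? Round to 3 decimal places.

d = 1/p = 1/0.01690″ = 59.172 pc.
m − M = 5 log₁₀(59.172) − 5 = 8.8606 − 5 = 3.8606.
M = m − (m − M) = 4.81 − 3.8606 = 0.949.

M = 0.949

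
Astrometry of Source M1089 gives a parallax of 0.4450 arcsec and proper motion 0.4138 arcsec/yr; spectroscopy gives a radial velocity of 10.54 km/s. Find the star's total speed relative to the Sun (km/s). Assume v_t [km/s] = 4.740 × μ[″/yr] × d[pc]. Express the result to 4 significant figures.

d = 1/p = 1/0.4450″ = 2.2472 pc.
v_t = 4.740 μ d = 4.740 × 0.4138 × 2.2472 = 4.4077 km/s.
v = √(v_r² + v_t²) = √(10.54² + 4.4077²) = √130.519 = 11.424 km/s.

11.42 km/s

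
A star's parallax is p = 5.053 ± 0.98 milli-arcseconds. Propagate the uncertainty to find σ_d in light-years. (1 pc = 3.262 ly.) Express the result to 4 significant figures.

125.2 ly

d = 1/p, so σ_d = σ_p / p².
σ_d = 0.000980 / (0.005053)² = 0.000980 / 0.000025533 = 38.382 pc = 38.382 × 3.262 ly = 125.2 ly.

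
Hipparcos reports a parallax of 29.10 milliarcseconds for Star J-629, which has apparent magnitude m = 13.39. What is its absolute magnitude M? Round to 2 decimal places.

M = 10.71

d = 1/p = 1/0.02910″ = 34.364 pc.
m − M = 5 log₁₀(34.364) − 5 = 7.6805 − 5 = 2.6805.
M = m − (m − M) = 13.39 − 2.6805 = 10.71.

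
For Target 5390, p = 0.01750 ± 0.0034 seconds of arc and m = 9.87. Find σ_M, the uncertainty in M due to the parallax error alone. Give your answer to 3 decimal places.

σ_M = 0.422 mag

M = m − 5 log₁₀ d + 5 = m + 5 log₁₀ p + 5, so ∂M/∂p = 5/(p ln 10).
σ_M = (5/ln 10) · (σ_p/p) = 2.1715 × 0.0034/0.01750 = 2.1715 × 0.19429 = 0.4219.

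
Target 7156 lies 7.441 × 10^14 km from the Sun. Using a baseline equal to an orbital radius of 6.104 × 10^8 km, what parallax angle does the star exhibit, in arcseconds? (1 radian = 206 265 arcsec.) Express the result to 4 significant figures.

θ ≈ B/d = (6.104 × 10^8) / (7.441 × 10^14) = 8.2032 × 10^-7 rad.
In arcseconds: 8.2032 × 10^-7 × 206265 = 0.1692″.

0.1692 arcsec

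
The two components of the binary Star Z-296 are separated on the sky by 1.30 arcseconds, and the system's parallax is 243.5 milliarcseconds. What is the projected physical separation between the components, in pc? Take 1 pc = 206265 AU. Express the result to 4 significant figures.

d = 1/p = 1/0.2435″ = 4.1068 pc.
At distance d (pc), an angle of θ arcsec spans θ·d AU: s = 1.30 × 4.1068 = 5.3388 AU.
= 5.3388 / 206265 = 2.5883 × 10^-5 pc.

2.588 × 10^-5 pc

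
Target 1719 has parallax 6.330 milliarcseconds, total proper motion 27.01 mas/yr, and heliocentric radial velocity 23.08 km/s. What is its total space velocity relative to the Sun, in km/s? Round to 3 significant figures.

30.7 km/s

d = 1/p = 1/0.006330″ = 157.98 pc.
μ = 27.01 mas/yr = 0.02701 ″/yr.
v_t = 4.740 μ d = 4.740 × 0.02701 × 157.98 = 20.226 km/s.
v = √(v_r² + v_t²) = √(23.08² + 20.226²) = √941.777 = 30.688 km/s.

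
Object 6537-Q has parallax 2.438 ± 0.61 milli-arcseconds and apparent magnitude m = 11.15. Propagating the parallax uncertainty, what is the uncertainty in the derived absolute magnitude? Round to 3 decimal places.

σ_M = 0.543 mag

M = m − 5 log₁₀ d + 5 = m + 5 log₁₀ p + 5, so ∂M/∂p = 5/(p ln 10).
σ_M = (5/ln 10) · (σ_p/p) = 2.1715 × 0.61/2.438 = 2.1715 × 0.25021 = 0.54333.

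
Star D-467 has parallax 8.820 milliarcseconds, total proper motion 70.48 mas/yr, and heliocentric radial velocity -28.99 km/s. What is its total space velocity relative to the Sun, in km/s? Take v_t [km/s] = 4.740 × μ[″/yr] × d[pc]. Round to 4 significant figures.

d = 1/p = 1/0.008820″ = 113.38 pc.
μ = 70.48 mas/yr = 0.07048 ″/yr.
v_t = 4.740 μ d = 4.740 × 0.07048 × 113.38 = 37.877 km/s.
v = √(v_r² + v_t²) = √((-28.99)² + 37.877²) = √2275.09 = 47.698 km/s.

47.70 km/s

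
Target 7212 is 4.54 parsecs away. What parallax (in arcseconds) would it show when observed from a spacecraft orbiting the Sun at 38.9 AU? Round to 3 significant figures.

8.57 arcsec

p (arcsec) = B (AU) / d (pc).
p = 38.9 / 4.54 = 8.5683 arcsec.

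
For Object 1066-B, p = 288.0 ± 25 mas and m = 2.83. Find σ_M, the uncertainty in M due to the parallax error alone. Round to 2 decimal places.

σ_M = 0.19 mag

M = m − 5 log₁₀ d + 5 = m + 5 log₁₀ p + 5, so ∂M/∂p = 5/(p ln 10).
σ_M = (5/ln 10) · (σ_p/p) = 2.1715 × 25/288.0 = 2.1715 × 0.086806 = 0.1885.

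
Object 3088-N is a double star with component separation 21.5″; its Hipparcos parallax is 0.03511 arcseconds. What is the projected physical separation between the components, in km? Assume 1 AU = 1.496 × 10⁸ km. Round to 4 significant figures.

d = 1/p = 1/0.03511″ = 28.482 pc.
At distance d (pc), an angle of θ arcsec spans θ·d AU: s = 21.5 × 28.482 = 612.36 AU.
= 612.36 × 1.496 × 10⁸ km = 9.1609 × 10^10 km.

9.161 × 10^10 km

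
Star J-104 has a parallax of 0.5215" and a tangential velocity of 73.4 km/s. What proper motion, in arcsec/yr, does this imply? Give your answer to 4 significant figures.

d = 1/p = 1/0.5215″ = 1.9175 pc.
μ = v_t / (4.74 d) = 73.4 / (4.74 × 1.9175) = 73.4 / 9.089 = 8.0757 ″/yr.

8.076 arcsec/yr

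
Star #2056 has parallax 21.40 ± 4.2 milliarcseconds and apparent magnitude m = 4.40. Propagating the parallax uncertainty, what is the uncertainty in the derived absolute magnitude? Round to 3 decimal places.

M = m − 5 log₁₀ d + 5 = m + 5 log₁₀ p + 5, so ∂M/∂p = 5/(p ln 10).
σ_M = (5/ln 10) · (σ_p/p) = 2.1715 × 4.2/21.40 = 2.1715 × 0.19626 = 0.42618.

σ_M = 0.426 mag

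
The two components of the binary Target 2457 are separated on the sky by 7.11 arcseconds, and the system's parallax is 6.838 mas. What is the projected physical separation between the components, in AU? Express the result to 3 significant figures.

1040 AU

d = 1/p = 1/0.006838″ = 146.24 pc.
At distance d (pc), an angle of θ arcsec spans θ·d AU: s = 7.11 × 146.24 = 1039.8 AU.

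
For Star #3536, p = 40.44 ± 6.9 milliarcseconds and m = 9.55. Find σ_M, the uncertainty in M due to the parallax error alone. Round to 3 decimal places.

M = m − 5 log₁₀ d + 5 = m + 5 log₁₀ p + 5, so ∂M/∂p = 5/(p ln 10).
σ_M = (5/ln 10) · (σ_p/p) = 2.1715 × 6.9/40.44 = 2.1715 × 0.17062 = 0.3705.

σ_M = 0.371 mag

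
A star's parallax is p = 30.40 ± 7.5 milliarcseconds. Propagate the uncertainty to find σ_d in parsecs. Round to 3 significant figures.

d = 1/p, so σ_d = σ_p / p².
σ_d = 0.00750 / (0.03040)² = 0.00750 / 0.00092416 = 8.1155 pc.

8.12 pc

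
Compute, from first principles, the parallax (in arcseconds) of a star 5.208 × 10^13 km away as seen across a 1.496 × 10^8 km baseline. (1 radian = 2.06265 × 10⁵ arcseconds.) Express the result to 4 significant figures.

θ ≈ B/d = (1.496 × 10^8) / (5.208 × 10^13) = 2.8725 × 10^-6 rad.
In arcseconds: 2.8725 × 10^-6 × 206265 = 0.5925″.

0.5925 arcsec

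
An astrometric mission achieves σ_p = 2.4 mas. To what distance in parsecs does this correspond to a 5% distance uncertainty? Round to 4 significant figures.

20.83 pc

σ_d/d = σ_p/p, so the condition is σ_p/p ≤ 0.05, i.e. p ≥ σ_p/0.05.
p_min = 2.4/0.05 = 48 mas = 0.048 arcsec.
d_max = 1/p_min = 1/0.048 = 20.833 pc.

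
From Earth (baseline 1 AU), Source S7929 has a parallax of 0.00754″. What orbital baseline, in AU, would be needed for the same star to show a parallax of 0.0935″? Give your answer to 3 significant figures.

Parallax scales linearly with baseline: p ∝ B, so B = p_target / p_Earth × 1 AU.
B = 0.0935 / 0.00754 = 12.401 AU.

12.4 AU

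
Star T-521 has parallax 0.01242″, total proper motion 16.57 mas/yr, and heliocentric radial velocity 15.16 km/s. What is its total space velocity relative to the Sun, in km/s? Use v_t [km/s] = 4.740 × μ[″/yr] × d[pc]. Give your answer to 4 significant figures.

d = 1/p = 1/0.01242″ = 80.515 pc.
μ = 16.57 mas/yr = 0.01657 ″/yr.
v_t = 4.740 μ d = 4.740 × 0.01657 × 80.515 = 6.3238 km/s.
v = √(v_r² + v_t²) = √(15.16² + 6.3238²) = √269.816 = 16.426 km/s.

16.43 km/s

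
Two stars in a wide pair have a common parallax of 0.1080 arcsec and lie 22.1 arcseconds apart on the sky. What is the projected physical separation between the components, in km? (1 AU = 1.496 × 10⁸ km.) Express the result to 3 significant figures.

d = 1/p = 1/0.1080″ = 9.2593 pc.
At distance d (pc), an angle of θ arcsec spans θ·d AU: s = 22.1 × 9.2593 = 204.63 AU.
= 204.63 × 1.496 × 10⁸ km = 3.0613 × 10^10 km.

3.06 × 10^10 km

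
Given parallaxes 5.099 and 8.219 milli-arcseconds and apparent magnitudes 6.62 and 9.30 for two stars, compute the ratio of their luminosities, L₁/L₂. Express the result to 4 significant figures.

L₁/L₂ = 30.67

d₁ = 1/p₁ = 1/0.005099″ = 196.12 pc; d₂ = 1/p₂ = 1/0.008219″ = 121.67 pc.
M₁ = m₁ − 5 log₁₀ d₁ + 5 = 6.62 − 11.4626 + 5 = 0.1574.
M₂ = 9.30 − 10.4259 + 5 = 3.8741.
L₁/L₂ = 10^(0.4(M₂ − M₁)) = 10^(0.4 × 3.7167) = 10^1.48668 = 30.668.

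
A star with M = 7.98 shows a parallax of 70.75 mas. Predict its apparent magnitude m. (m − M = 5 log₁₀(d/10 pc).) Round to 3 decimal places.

m = 8.731

d = 1/p = 1/0.07075″ = 14.134 pc.
m − M = 5 log₁₀ d − 5 = 5 log₁₀(14.134) − 5 = 5.7513 − 5 = 0.7513.
m = M + (m − M) = 7.98 + 0.7513 = 8.731.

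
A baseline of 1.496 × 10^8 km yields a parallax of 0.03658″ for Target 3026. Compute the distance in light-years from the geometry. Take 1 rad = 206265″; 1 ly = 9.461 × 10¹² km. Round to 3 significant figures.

θ = 0.03658″ = 0.03658/206265 = 1.7734 × 10^-7 rad.
d = B/θ = (1.496 × 10^8) / (1.7734 × 10^-7) = 8.4358 × 10^14 km = (8.4358 × 10^14) / (9.461 × 10^12) ly = 89.164 ly.

89.2 ly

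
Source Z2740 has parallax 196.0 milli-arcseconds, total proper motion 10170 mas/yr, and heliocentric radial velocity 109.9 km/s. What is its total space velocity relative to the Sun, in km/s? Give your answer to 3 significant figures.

269 km/s

d = 1/p = 1/0.1960″ = 5.102 pc.
μ = 10170 mas/yr = 10.17 ″/yr.
v_t = 4.740 μ d = 4.740 × 10.17 × 5.102 = 245.95 km/s.
v = √(v_r² + v_t²) = √(109.9² + 245.95²) = √72569.4 = 269.39 km/s.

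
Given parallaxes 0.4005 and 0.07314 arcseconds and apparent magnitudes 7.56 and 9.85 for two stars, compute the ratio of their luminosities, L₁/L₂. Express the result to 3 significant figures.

L₁/L₂ = 0.275

d₁ = 1/p₁ = 1/0.4005″ = 2.4969 pc; d₂ = 1/p₂ = 1/0.07314″ = 13.672 pc.
M₁ = m₁ − 5 log₁₀ d₁ + 5 = 7.56 − 1.9870 + 5 = 10.5730.
M₂ = 9.85 − 5.6792 + 5 = 9.1708.
L₁/L₂ = 10^(0.4(M₂ − M₁)) = 10^(0.4 × (-1.4022)) = 10^(-0.56088) = 0.27487.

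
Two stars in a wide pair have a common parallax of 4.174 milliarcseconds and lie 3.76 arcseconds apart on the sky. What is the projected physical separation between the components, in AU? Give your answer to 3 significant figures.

d = 1/p = 1/0.004174″ = 239.58 pc.
At distance d (pc), an angle of θ arcsec spans θ·d AU: s = 3.76 × 239.58 = 900.82 AU.

901 AU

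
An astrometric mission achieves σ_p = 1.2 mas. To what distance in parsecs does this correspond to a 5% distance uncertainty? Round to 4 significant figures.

41.67 pc

σ_d/d = σ_p/p, so the condition is σ_p/p ≤ 0.05, i.e. p ≥ σ_p/0.05.
p_min = 1.2/0.05 = 24 mas = 0.024 arcsec.
d_max = 1/p_min = 1/0.024 = 41.667 pc.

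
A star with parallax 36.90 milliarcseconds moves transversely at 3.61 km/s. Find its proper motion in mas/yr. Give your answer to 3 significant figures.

d = 1/p = 1/0.03690″ = 27.1 pc.
μ = v_t / (4.74 d) = 3.61 / (4.74 × 27.1) = 3.61 / 128.45 = 0.028104 ″/yr = 28.104 mas/yr.

28.1 mas/yr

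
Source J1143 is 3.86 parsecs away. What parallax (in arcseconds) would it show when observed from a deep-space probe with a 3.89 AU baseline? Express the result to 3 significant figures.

1.01 arcsec

p (arcsec) = B (AU) / d (pc).
p = 3.89 / 3.86 = 1.0078 arcsec.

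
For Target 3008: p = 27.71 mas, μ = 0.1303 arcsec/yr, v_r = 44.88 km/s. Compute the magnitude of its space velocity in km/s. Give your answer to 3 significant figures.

50.1 km/s

d = 1/p = 1/0.02771″ = 36.088 pc.
v_t = 4.740 μ d = 4.740 × 0.1303 × 36.088 = 22.289 km/s.
v = √(v_r² + v_t²) = √(44.88² + 22.289²) = √2511.01 = 50.11 km/s.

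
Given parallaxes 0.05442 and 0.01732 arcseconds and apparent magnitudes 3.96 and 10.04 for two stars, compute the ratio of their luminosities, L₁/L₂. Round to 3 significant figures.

d₁ = 1/p₁ = 1/0.05442″ = 18.376 pc; d₂ = 1/p₂ = 1/0.01732″ = 57.737 pc.
M₁ = m₁ − 5 log₁₀ d₁ + 5 = 3.96 − 6.3213 + 5 = 2.6387.
M₂ = 10.04 − 8.8073 + 5 = 6.2327.
L₁/L₂ = 10^(0.4(M₂ − M₁)) = 10^(0.4 × 3.5940) = 10^1.43760 = 27.391.

L₁/L₂ = 27.4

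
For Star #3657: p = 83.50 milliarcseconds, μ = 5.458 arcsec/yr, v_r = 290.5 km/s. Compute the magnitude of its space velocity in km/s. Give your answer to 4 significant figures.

424.7 km/s

d = 1/p = 1/0.08350″ = 11.976 pc.
v_t = 4.740 μ d = 4.740 × 5.458 × 11.976 = 309.83 km/s.
v = √(v_r² + v_t²) = √(290.5² + 309.83²) = √180385 = 424.72 km/s.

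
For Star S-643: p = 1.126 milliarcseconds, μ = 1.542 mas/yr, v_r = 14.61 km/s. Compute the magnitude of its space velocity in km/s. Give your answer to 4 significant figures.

15.99 km/s

d = 1/p = 1/0.001126″ = 888.1 pc.
μ = 1.542 mas/yr = 0.001542 ″/yr.
v_t = 4.740 μ d = 4.740 × 0.001542 × 888.1 = 6.4912 km/s.
v = √(v_r² + v_t²) = √(14.61² + 6.4912²) = √255.588 = 15.987 km/s.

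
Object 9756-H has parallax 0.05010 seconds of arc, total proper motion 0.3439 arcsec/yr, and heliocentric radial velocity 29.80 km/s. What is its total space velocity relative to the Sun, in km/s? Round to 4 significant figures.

44.12 km/s

d = 1/p = 1/0.05010″ = 19.96 pc.
v_t = 4.740 μ d = 4.740 × 0.3439 × 19.96 = 32.537 km/s.
v = √(v_r² + v_t²) = √(29.80² + 32.537²) = √1946.7 = 44.121 km/s.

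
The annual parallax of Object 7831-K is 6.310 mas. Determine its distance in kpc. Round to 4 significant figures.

0.1585 kpc

p = 6.310 mas = 0.006310 arcsec.
d = 1/p = 1/0.006310 = 158.48 pc.
= 0.15848 kpc.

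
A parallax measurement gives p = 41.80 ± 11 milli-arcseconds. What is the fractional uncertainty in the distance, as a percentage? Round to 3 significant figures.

26.3%

For d = 1/p, |σ_d/d| = |σ_p/p|.
σ_p/p = 11 / 41.80 = 0.26316 = 26.316%.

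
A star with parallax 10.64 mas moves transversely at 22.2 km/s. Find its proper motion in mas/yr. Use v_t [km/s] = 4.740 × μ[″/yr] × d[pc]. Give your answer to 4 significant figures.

d = 1/p = 1/0.01064″ = 93.985 pc.
μ = v_t / (4.74 d) = 22.2 / (4.74 × 93.985) = 22.2 / 445.49 = 0.049833 ″/yr = 49.833 mas/yr.

49.83 mas/yr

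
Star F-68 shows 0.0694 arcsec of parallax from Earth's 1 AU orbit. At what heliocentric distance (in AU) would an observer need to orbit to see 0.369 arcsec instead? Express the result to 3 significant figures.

5.32 AU

Parallax scales linearly with baseline: p ∝ B, so B = p_target / p_Earth × 1 AU.
B = 0.369 / 0.0694 = 5.317 AU.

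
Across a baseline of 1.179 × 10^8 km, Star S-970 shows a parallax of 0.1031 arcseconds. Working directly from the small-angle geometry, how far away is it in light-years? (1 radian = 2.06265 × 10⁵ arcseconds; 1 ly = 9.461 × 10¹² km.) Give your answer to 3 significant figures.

θ = 0.1031″ = 0.1031/206265 = 4.9984 × 10^-7 rad.
d = B/θ = (1.179 × 10^8) / (4.9984 × 10^-7) = 2.3588 × 10^14 km = (2.3588 × 10^14) / (9.461 × 10^12) ly = 24.932 ly.

24.9 ly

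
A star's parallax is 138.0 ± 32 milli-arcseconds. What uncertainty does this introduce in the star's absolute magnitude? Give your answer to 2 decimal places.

σ_M = 0.50 mag

M = m − 5 log₁₀ d + 5 = m + 5 log₁₀ p + 5, so ∂M/∂p = 5/(p ln 10).
σ_M = (5/ln 10) · (σ_p/p) = 2.1715 × 32/138.0 = 2.1715 × 0.23188 = 0.50353.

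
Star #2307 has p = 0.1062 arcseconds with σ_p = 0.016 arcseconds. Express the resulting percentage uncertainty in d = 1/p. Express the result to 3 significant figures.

15.1%

For d = 1/p, |σ_d/d| = |σ_p/p|.
σ_p/p = 0.016 / 0.1062 = 0.15066 = 15.066%.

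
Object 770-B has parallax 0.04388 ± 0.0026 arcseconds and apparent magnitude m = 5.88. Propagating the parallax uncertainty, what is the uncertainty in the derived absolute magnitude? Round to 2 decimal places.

σ_M = 0.13 mag

M = m − 5 log₁₀ d + 5 = m + 5 log₁₀ p + 5, so ∂M/∂p = 5/(p ln 10).
σ_M = (5/ln 10) · (σ_p/p) = 2.1715 × 0.0026/0.04388 = 2.1715 × 0.059253 = 0.12867.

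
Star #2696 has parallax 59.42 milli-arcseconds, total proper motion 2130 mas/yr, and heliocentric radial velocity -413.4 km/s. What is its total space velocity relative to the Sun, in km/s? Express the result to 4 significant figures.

447.0 km/s

d = 1/p = 1/0.05942″ = 16.829 pc.
μ = 2130 mas/yr = 2.130 ″/yr.
v_t = 4.740 μ d = 4.740 × 2.130 × 16.829 = 169.91 km/s.
v = √(v_r² + v_t²) = √((-413.4)² + 169.91²) = √199769 = 446.96 km/s.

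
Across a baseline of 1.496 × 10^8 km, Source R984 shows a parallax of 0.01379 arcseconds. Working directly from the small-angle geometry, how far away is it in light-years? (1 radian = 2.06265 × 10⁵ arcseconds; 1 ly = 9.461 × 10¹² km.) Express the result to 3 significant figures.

θ = 0.01379″ = 0.01379/206265 = 6.6856 × 10^-8 rad.
d = B/θ = (1.496 × 10^8) / (6.6856 × 10^-8) = 2.2376 × 10^15 km = (2.2376 × 10^15) / (9.461 × 10^12) ly = 236.51 ly.

237 ly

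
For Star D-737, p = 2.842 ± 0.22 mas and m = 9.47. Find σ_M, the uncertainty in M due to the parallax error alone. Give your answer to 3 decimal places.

M = m − 5 log₁₀ d + 5 = m + 5 log₁₀ p + 5, so ∂M/∂p = 5/(p ln 10).
σ_M = (5/ln 10) · (σ_p/p) = 2.1715 × 0.22/2.842 = 2.1715 × 0.07741 = 0.1681.

σ_M = 0.168 mag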